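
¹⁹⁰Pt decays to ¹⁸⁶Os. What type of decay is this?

ΔA = 186 − 190 = -4; ΔZ = 76 − 78 = -2.
A drops by 4 and Z drops by 2 — the signature of alpha emission.

alpha decay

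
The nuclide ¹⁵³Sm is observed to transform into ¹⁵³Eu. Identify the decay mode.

ΔA = 153 − 153 = 0; ΔZ = 63 − 62 = +1.
A is unchanged and Z rises by 1 — a neutron has become a proton (β⁻ decay).

beta-minus decay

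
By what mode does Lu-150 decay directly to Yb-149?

ΔA = 149 − 150 = -1; ΔZ = 70 − 71 = -1.
A drops by 1 and Z drops by 1 — a proton was emitted.

proton emission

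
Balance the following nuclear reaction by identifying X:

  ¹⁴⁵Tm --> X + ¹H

Conserve mass number: 145 = A + 1, so A = 144.
Conserve atomic number: 69 = Z + 1, so Z = 68.
Z = 68 is erbium, so the species is ¹⁴⁴Er.

Er-144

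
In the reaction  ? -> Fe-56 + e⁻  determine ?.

Conserve mass number: A = 56 + 0, so A = 56.
Conserve atomic number: Z = 26 − 1, so Z = 25.
Z = 25 is manganese, so the species is Mn-56.

Mn-56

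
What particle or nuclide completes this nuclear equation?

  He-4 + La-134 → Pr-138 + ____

gamma ray

Conserve mass number: 4 + 134 = 138 + A, so A = 0.
Conserve atomic number: 2 + 57 = 59 + Z, so Z = 0.
A = 0 and Z = 0 is γ — a gamma ray.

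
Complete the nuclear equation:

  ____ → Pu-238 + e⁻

Np-238

Conserve mass number: A = 238 + 0, so A = 238.
Conserve atomic number: Z = 94 − 1, so Z = 93.
Z = 93 is neptunium, so the species is Np-238.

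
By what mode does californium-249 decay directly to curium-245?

alpha decay

ΔA = 245 − 249 = -4; ΔZ = 96 − 98 = -2.
A drops by 4 and Z drops by 2 — the signature of alpha emission.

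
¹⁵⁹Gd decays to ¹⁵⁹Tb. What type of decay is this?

beta-minus decay

ΔA = 159 − 159 = 0; ΔZ = 65 − 64 = +1.
A is unchanged and Z rises by 1 — a neutron has become a proton (β⁻ decay).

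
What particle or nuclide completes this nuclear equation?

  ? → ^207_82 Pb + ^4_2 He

Po-211

Conserve mass number: A = 207 + 4, so A = 211.
Conserve atomic number: Z = 82 + 2, so Z = 84.
Z = 84 is polonium, so the species is ^211_84 Po.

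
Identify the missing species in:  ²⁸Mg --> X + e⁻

Conserve mass number: 28 = A + 0, so A = 28.
Conserve atomic number: 12 = Z − 1, so Z = 13.
Z = 13 is aluminium, so the species is ²⁸Al.

Al-28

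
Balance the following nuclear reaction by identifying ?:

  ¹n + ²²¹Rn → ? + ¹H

At-221

Conserve mass number: 1 + 221 = A + 1, so A = 221.
Conserve atomic number: 0 + 86 = Z + 1, so Z = 85.
Z = 85 is astatine, so the species is ²²¹At.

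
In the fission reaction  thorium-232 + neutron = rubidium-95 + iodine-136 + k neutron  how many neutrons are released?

2

Conserve mass number: 233 = 95 + 136 + k, so k = 233 − 231 = 2.
Check atomic number: 90 = 37 + 53 + 0 = 90. ✓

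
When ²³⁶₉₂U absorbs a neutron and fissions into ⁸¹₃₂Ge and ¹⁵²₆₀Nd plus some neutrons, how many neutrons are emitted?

Conserve mass number: 237 = 81 + 152 + k, so k = 237 − 233 = 4.
Check atomic number: 92 = 32 + 60 + 0 = 92. ✓

4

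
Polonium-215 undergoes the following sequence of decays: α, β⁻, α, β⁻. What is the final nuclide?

Start: (A, Z) = (215, 84).
After α: (211, 82).
After β⁻: (211, 83).
After α: (207, 81).
After β⁻: (207, 82).
Z = 82 is lead.

Pb-207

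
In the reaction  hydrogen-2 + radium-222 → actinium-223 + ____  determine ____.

neutron

Conserve mass number: 2 + 222 = 223 + A, so A = 1.
Conserve atomic number: 1 + 88 = 89 + Z, so Z = 0.
A = 1 and Z = 0 is neutron — a neutron.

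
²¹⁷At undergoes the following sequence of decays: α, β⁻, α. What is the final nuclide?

Pb-209

Start: (A, Z) = (217, 85).
After α: (213, 83).
After β⁻: (213, 84).
After α: (209, 82).
Z = 82 is lead.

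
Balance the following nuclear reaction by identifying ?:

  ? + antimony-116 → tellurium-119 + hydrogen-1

alpha particle

Conserve mass number: A + 116 = 119 + 1, so A = 4.
Conserve atomic number: Z + 51 = 52 + 1, so Z = 2.
A = 4 and Z = 2 is helium-4 — an alpha particle.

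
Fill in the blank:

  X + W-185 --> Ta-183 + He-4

deuteron

Conserve mass number: A + 185 = 183 + 4, so A = 2.
Conserve atomic number: Z + 74 = 73 + 2, so Z = 1.
A = 2 and Z = 1 is H-2 — a deuteron.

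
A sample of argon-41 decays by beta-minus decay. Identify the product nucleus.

K-41

Beta-minus decay: mass number changes by +0, atomic number by +1.
A: 41 = 41; Z: 18 + 1 = 19.
Z = 19 is potassium, so the daughter is potassium-41.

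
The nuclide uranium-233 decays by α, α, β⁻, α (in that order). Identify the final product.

Start: (A, Z) = (233, 92).
After α: (229, 90).
After α: (225, 88).
After β⁻: (225, 89).
After α: (221, 87).
Z = 87 is francium.

Fr-221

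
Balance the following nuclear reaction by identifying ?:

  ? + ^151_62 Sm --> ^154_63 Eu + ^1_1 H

alpha particle

Conserve mass number: A + 151 = 154 + 1, so A = 4.
Conserve atomic number: Z + 62 = 63 + 1, so Z = 2.
A = 4 and Z = 2 is ^4_2 He — an alpha particle.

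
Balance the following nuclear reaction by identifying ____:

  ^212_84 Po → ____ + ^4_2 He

Conserve mass number: 212 = A + 4, so A = 208.
Conserve atomic number: 84 = Z + 2, so Z = 82.
Z = 82 is lead, so the species is ^208_82 Pb.

Pb-208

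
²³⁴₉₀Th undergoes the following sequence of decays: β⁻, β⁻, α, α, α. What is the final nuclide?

Rn-222

Start: (A, Z) = (234, 90).
After β⁻: (234, 91).
After β⁻: (234, 92).
After α: (230, 90).
After α: (226, 88).
After α: (222, 86).
Z = 86 is radon.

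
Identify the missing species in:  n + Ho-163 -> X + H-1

Conserve mass number: 1 + 163 = A + 1, so A = 163.
Conserve atomic number: 0 + 67 = Z + 1, so Z = 66.
Z = 66 is dysprosium, so the species is Dy-163.

Dy-163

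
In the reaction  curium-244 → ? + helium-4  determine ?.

Conserve mass number: 244 = A + 4, so A = 240.
Conserve atomic number: 96 = Z + 2, so Z = 94.
Z = 94 is plutonium, so the species is plutonium-240.

Pu-240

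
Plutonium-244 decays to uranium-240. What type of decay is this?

alpha decay

ΔA = 240 − 244 = -4; ΔZ = 92 − 94 = -2.
A drops by 4 and Z drops by 2 — the signature of alpha emission.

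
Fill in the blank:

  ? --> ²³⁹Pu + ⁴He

Cm-243

Conserve mass number: A = 239 + 4, so A = 243.
Conserve atomic number: Z = 94 + 2, so Z = 96.
Z = 96 is curium, so the species is ²⁴³Cm.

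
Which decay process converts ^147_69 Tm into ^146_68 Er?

proton emission

ΔA = 146 − 147 = -1; ΔZ = 68 − 69 = -1.
A drops by 1 and Z drops by 1 — a proton was emitted.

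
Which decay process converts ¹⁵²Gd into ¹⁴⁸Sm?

alpha decay

ΔA = 148 − 152 = -4; ΔZ = 62 − 64 = -2.
A drops by 4 and Z drops by 2 — the signature of alpha emission.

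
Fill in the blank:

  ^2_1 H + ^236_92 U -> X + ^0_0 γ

Conserve mass number: 2 + 236 = A + 0, so A = 238.
Conserve atomic number: 1 + 92 = Z + 0, so Z = 93.
Z = 93 is neptunium, so the species is ^238_93 Np.

Np-238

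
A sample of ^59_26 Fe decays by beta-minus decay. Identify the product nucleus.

Beta-minus decay: mass number changes by +0, atomic number by +1.
A: 59 = 59; Z: 26 + 1 = 27.
Z = 27 is cobalt, so the daughter is ^59_27 Co.

Co-59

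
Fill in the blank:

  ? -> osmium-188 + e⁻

Re-188

Conserve mass number: A = 188 + 0, so A = 188.
Conserve atomic number: Z = 76 − 1, so Z = 75.
Z = 75 is rhenium, so the species is rhenium-188.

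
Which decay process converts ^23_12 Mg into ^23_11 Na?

beta-plus decay or electron capture

ΔA = 23 − 23 = 0; ΔZ = 11 − 12 = -1.
A is unchanged and Z drops by 1 — a proton has become a neutron (β⁺ emission or electron capture).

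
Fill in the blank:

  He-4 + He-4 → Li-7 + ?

proton

Conserve mass number: 4 + 4 = 7 + A, so A = 1.
Conserve atomic number: 2 + 2 = 3 + Z, so Z = 1.
A = 1 and Z = 1 is H-1 — a proton.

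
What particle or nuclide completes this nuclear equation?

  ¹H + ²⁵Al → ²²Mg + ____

alpha particle

Conserve mass number: 1 + 25 = 22 + A, so A = 4.
Conserve atomic number: 1 + 13 = 12 + Z, so Z = 2.
A = 4 and Z = 2 is ⁴He — an alpha particle.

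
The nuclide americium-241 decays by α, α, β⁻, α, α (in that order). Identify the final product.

Start: (A, Z) = (241, 95).
After α: (237, 93).
After α: (233, 91).
After β⁻: (233, 92).
After α: (229, 90).
After α: (225, 88).
Z = 88 is radium.

Ra-225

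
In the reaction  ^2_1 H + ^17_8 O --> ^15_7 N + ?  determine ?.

Conserve mass number: 2 + 17 = 15 + A, so A = 4.
Conserve atomic number: 1 + 8 = 7 + Z, so Z = 2.
A = 4 and Z = 2 is ^4_2 He — an alpha particle.

alpha particle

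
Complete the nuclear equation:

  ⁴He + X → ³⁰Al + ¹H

Mg-27

Conserve mass number: 4 + A = 30 + 1, so A = 27.
Conserve atomic number: 2 + Z = 13 + 1, so Z = 12.
Z = 12 is magnesium, so the species is ²⁷Mg.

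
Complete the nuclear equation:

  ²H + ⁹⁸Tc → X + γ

Ru-100

Conserve mass number: 2 + 98 = A + 0, so A = 100.
Conserve atomic number: 1 + 43 = Z + 0, so Z = 44.
Z = 44 is ruthenium, so the species is ¹⁰⁰Ru.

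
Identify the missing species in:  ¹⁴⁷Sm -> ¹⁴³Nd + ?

alpha particle

Conserve mass number: 147 = 143 + A, so A = 4.
Conserve atomic number: 62 = 60 + Z, so Z = 2.
A = 4 and Z = 2 is ⁴He — an alpha particle.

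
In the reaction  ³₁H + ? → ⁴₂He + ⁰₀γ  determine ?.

Conserve mass number: 3 + A = 4 + 0, so A = 1.
Conserve atomic number: 1 + Z = 2 + 0, so Z = 1.
A = 1 and Z = 1 is ¹₁H — a proton.

proton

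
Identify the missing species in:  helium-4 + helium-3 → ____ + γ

Be-7

Conserve mass number: 4 + 3 = A + 0, so A = 7.
Conserve atomic number: 2 + 2 = Z + 0, so Z = 4.
Z = 4 is beryllium, so the species is beryllium-7.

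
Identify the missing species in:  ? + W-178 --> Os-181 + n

Conserve mass number: A + 178 = 181 + 1, so A = 4.
Conserve atomic number: Z + 74 = 76 + 0, so Z = 2.
A = 4 and Z = 2 is He-4 — an alpha particle.

alpha particle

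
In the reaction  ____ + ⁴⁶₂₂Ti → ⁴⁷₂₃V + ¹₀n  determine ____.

deuteron

Conserve mass number: A + 46 = 47 + 1, so A = 2.
Conserve atomic number: Z + 22 = 23 + 0, so Z = 1.
A = 2 and Z = 1 is ²₁H — a deuteron.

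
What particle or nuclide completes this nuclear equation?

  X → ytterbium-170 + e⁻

Tm-170

Conserve mass number: A = 170 + 0, so A = 170.
Conserve atomic number: Z = 70 − 1, so Z = 69.
Z = 69 is thulium, so the species is thulium-170.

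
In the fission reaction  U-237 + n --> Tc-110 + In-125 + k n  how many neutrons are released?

3

Conserve mass number: 238 = 110 + 125 + k, so k = 238 − 235 = 3.
Check atomic number: 92 = 43 + 49 + 0 = 92. ✓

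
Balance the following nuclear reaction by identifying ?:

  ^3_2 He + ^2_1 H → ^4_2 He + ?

Conserve mass number: 3 + 2 = 4 + A, so A = 1.
Conserve atomic number: 2 + 1 = 2 + Z, so Z = 1.
A = 1 and Z = 1 is ^1_1 H — a proton.

proton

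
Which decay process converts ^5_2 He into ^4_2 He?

ΔA = 4 − 5 = -1; ΔZ = 2 − 2 = +0.
A drops by 1 with Z unchanged — a neutron was emitted.

neutron emission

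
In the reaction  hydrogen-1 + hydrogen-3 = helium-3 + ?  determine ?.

neutron

Conserve mass number: 1 + 3 = 3 + A, so A = 1.
Conserve atomic number: 1 + 1 = 2 + Z, so Z = 0.
A = 1 and Z = 0 is neutron — a neutron.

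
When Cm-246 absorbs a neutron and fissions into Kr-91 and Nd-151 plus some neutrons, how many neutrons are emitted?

5

Conserve mass number: 247 = 91 + 151 + k, so k = 247 − 242 = 5.
Check atomic number: 96 = 36 + 60 + 0 = 96. ✓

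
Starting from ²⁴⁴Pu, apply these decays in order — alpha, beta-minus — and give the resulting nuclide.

Np-240

Start: (A, Z) = (244, 94).
After α: (240, 92).
After β⁻: (240, 93).
Z = 93 is neptunium.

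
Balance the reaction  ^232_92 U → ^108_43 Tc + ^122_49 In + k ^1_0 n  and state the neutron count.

Conserve mass number: 232 = 108 + 122 + k, so k = 232 − 230 = 2.
Check atomic number: 92 = 43 + 49 + 0 = 92. ✓

2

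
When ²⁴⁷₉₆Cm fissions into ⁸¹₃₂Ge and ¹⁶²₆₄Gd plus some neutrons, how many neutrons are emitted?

4

Conserve mass number: 247 = 81 + 162 + k, so k = 247 − 243 = 4.
Check atomic number: 96 = 32 + 64 + 0 = 96. ✓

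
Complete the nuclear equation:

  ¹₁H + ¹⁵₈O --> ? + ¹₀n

Conserve mass number: 1 + 15 = A + 1, so A = 15.
Conserve atomic number: 1 + 8 = Z + 0, so Z = 9.
Z = 9 is fluorine, so the species is ¹⁵₉F.

F-15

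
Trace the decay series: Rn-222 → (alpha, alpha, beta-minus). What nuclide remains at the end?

Start: (A, Z) = (222, 86).
After α: (218, 84).
After α: (214, 82).
After β⁻: (214, 83).
Z = 83 is bismuth.

Bi-214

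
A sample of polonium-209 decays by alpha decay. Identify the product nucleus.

Pb-205

Alpha decay: mass number changes by -4, atomic number by -2.
A: 209 − 4 = 205; Z: 84 − 2 = 82.
Z = 82 is lead, so the daughter is lead-205.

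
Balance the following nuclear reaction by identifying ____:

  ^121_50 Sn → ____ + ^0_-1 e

Sb-121

Conserve mass number: 121 = A + 0, so A = 121.
Conserve atomic number: 50 = Z − 1, so Z = 51.
Z = 51 is antimony, so the species is ^121_51 Sb.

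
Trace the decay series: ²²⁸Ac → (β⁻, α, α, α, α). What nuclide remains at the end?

Pb-212

Start: (A, Z) = (228, 89).
After β⁻: (228, 90).
After α: (224, 88).
After α: (220, 86).
After α: (216, 84).
After α: (212, 82).
Z = 82 is lead.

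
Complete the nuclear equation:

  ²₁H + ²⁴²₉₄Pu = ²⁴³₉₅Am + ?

neutron

Conserve mass number: 2 + 242 = 243 + A, so A = 1.
Conserve atomic number: 1 + 94 = 95 + Z, so Z = 0.
A = 1 and Z = 0 is ¹₀n — a neutron.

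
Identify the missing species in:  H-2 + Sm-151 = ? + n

Conserve mass number: 2 + 151 = A + 1, so A = 152.
Conserve atomic number: 1 + 62 = Z + 0, so Z = 63.
Z = 63 is europium, so the species is Eu-152.

Eu-152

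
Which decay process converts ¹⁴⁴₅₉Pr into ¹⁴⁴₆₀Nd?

ΔA = 144 − 144 = 0; ΔZ = 60 − 59 = +1.
A is unchanged and Z rises by 1 — a neutron has become a proton (β⁻ decay).

beta-minus decay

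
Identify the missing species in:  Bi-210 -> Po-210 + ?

beta-minus particle

Conserve mass number: 210 = 210 + A, so A = 0.
Conserve atomic number: 83 = 84 + Z, so Z = -1.
A = 0 and Z = -1 is e⁻ — a beta-minus particle.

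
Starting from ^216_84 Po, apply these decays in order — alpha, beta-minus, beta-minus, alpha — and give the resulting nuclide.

Start: (A, Z) = (216, 84).
After α: (212, 82).
After β⁻: (212, 83).
After β⁻: (212, 84).
After α: (208, 82).
Z = 82 is lead.

Pb-208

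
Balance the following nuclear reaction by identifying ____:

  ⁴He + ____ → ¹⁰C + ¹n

Be-7

Conserve mass number: 4 + A = 10 + 1, so A = 7.
Conserve atomic number: 2 + Z = 6 + 0, so Z = 4.
Z = 4 is beryllium, so the species is ⁷Be.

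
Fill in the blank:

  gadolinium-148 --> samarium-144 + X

Conserve mass number: 148 = 144 + A, so A = 4.
Conserve atomic number: 64 = 62 + Z, so Z = 2.
A = 4 and Z = 2 is helium-4 — an alpha particle.

alpha particle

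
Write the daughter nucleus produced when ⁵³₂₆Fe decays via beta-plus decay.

Mn-53

Beta-plus decay: mass number changes by +0, atomic number by -1.
A: 53 = 53; Z: 26 − 1 = 25.
Z = 25 is manganese, so the daughter is ⁵³₂₅Mn.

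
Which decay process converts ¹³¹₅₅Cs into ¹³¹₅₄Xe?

ΔA = 131 − 131 = 0; ΔZ = 54 − 55 = -1.
A is unchanged and Z drops by 1 — a proton has become a neutron (β⁺ emission or electron capture).

beta-plus decay or electron capture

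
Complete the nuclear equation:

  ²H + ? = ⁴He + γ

deuteron

Conserve mass number: 2 + A = 4 + 0, so A = 2.
Conserve atomic number: 1 + Z = 2 + 0, so Z = 1.
A = 2 and Z = 1 is ²H — a deuteron.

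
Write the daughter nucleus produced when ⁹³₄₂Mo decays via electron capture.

Electron capture: mass number changes by +0, atomic number by -1.
A: 93 = 93; Z: 42 − 1 = 41.
Z = 41 is niobium, so the daughter is ⁹³₄₁Nb.

Nb-93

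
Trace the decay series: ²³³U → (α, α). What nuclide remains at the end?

Start: (A, Z) = (233, 92).
After α: (229, 90).
After α: (225, 88).
Z = 88 is radium.

Ra-225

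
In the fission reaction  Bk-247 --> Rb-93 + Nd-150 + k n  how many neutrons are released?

4

Conserve mass number: 247 = 93 + 150 + k, so k = 247 − 243 = 4.
Check atomic number: 97 = 37 + 60 + 0 = 97. ✓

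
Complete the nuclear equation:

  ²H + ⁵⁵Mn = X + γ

Conserve mass number: 2 + 55 = A + 0, so A = 57.
Conserve atomic number: 1 + 25 = Z + 0, so Z = 26.
Z = 26 is iron, so the species is ⁵⁷Fe.

Fe-57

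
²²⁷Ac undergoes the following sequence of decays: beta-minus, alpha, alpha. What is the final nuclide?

Rn-219

Start: (A, Z) = (227, 89).
After β⁻: (227, 90).
After α: (223, 88).
After α: (219, 86).
Z = 86 is radon.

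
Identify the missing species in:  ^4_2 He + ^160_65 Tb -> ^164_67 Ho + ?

gamma ray

Conserve mass number: 4 + 160 = 164 + A, so A = 0.
Conserve atomic number: 2 + 65 = 67 + Z, so Z = 0.
A = 0 and Z = 0 is ^0_0 γ — a gamma ray.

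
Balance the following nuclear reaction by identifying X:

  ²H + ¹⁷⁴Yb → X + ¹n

Conserve mass number: 2 + 174 = A + 1, so A = 175.
Conserve atomic number: 1 + 70 = Z + 0, so Z = 71.
Z = 71 is lutetium, so the species is ¹⁷⁵Lu.

Lu-175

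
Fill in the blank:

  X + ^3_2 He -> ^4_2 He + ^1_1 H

Conserve mass number: A + 3 = 4 + 1, so A = 2.
Conserve atomic number: Z + 2 = 2 + 1, so Z = 1.
A = 2 and Z = 1 is ^2_1 H — a deuteron.

deuteron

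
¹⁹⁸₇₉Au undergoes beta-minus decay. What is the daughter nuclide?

Beta-minus decay: mass number changes by +0, atomic number by +1.
A: 198 = 198; Z: 79 + 1 = 80.
Z = 80 is mercury, so the daughter is ¹⁹⁸₈₀Hg.

Hg-198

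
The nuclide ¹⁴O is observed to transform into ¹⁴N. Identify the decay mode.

ΔA = 14 − 14 = 0; ΔZ = 7 − 8 = -1.
A is unchanged and Z drops by 1 — a proton has become a neutron (β⁺ emission or electron capture).

beta-plus decay or electron capture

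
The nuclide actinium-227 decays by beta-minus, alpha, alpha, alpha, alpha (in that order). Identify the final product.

Pb-211

Start: (A, Z) = (227, 89).
After β⁻: (227, 90).
After α: (223, 88).
After α: (219, 86).
After α: (215, 84).
After α: (211, 82).
Z = 82 is lead.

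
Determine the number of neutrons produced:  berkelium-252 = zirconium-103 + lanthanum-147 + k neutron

Conserve mass number: 252 = 103 + 147 + k, so k = 252 − 250 = 2.
Check atomic number: 97 = 40 + 57 + 0 = 97. ✓

2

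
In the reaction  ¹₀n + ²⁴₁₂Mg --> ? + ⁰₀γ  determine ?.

Conserve mass number: 1 + 24 = A + 0, so A = 25.
Conserve atomic number: 0 + 12 = Z + 0, so Z = 12.
Z = 12 is magnesium, so the species is ²⁵₁₂Mg.

Mg-25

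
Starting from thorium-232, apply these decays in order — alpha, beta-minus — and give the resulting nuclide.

Start: (A, Z) = (232, 90).
After α: (228, 88).
After β⁻: (228, 89).
Z = 89 is actinium.

Ac-228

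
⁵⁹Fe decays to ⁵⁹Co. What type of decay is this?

beta-minus decay

ΔA = 59 − 59 = 0; ΔZ = 27 − 26 = +1.
A is unchanged and Z rises by 1 — a neutron has become a proton (β⁻ decay).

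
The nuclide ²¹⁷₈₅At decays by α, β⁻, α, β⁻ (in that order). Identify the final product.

Bi-209

Start: (A, Z) = (217, 85).
After α: (213, 83).
After β⁻: (213, 84).
After α: (209, 82).
After β⁻: (209, 83).
Z = 83 is bismuth.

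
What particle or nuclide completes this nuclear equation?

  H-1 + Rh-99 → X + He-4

Conserve mass number: 1 + 99 = A + 4, so A = 96.
Conserve atomic number: 1 + 45 = Z + 2, so Z = 44.
Z = 44 is ruthenium, so the species is Ru-96.

Ru-96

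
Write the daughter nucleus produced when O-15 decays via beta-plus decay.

Beta-plus decay: mass number changes by +0, atomic number by -1.
A: 15 = 15; Z: 8 − 1 = 7.
Z = 7 is nitrogen, so the daughter is N-15.

N-15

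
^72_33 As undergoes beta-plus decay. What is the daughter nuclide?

Beta-plus decay: mass number changes by +0, atomic number by -1.
A: 72 = 72; Z: 33 − 1 = 32.
Z = 32 is germanium, so the daughter is ^72_32 Ge.

Ge-72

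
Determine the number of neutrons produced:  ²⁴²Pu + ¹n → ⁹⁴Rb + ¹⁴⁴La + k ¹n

Conserve mass number: 243 = 94 + 144 + k, so k = 243 − 238 = 5.
Check atomic number: 94 = 37 + 57 + 0 = 94. ✓

5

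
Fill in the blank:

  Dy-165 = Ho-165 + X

beta-minus particle

Conserve mass number: 165 = 165 + A, so A = 0.
Conserve atomic number: 66 = 67 + Z, so Z = -1.
A = 0 and Z = -1 is e⁻ — a beta-minus particle.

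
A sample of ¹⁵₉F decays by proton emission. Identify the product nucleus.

Proton emission: mass number changes by -1, atomic number by -1.
A: 15 − 1 = 14; Z: 9 − 1 = 8.
Z = 8 is oxygen, so the daughter is ¹⁴₈O.

O-14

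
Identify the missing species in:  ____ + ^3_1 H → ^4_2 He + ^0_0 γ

proton

Conserve mass number: A + 3 = 4 + 0, so A = 1.
Conserve atomic number: Z + 1 = 2 + 0, so Z = 1.
A = 1 and Z = 1 is ^1_1 H — a proton.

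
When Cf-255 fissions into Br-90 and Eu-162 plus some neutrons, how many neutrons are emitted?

3

Conserve mass number: 255 = 90 + 162 + k, so k = 255 − 252 = 3.
Check atomic number: 98 = 35 + 63 + 0 = 98. ✓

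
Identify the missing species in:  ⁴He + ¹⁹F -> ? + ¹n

Conserve mass number: 4 + 19 = A + 1, so A = 22.
Conserve atomic number: 2 + 9 = Z + 0, so Z = 11.
Z = 11 is sodium, so the species is ²²Na.

Na-22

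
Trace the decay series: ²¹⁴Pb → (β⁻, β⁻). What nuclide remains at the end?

Po-214

Start: (A, Z) = (214, 82).
After β⁻: (214, 83).
After β⁻: (214, 84).
Z = 84 is polonium.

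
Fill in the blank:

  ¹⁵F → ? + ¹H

Conserve mass number: 15 = A + 1, so A = 14.
Conserve atomic number: 9 = Z + 1, so Z = 8.
Z = 8 is oxygen, so the species is ¹⁴O.

O-14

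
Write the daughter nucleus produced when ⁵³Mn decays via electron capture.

Cr-53

Electron capture: mass number changes by +0, atomic number by -1.
A: 53 = 53; Z: 25 − 1 = 24.
Z = 24 is chromium, so the daughter is ⁵³Cr.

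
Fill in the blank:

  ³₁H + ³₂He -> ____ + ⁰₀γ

Conserve mass number: 3 + 3 = A + 0, so A = 6.
Conserve atomic number: 1 + 2 = Z + 0, so Z = 3.
Z = 3 is lithium, so the species is ⁶₃Li.

Li-6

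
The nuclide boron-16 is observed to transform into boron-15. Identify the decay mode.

neutron emission

ΔA = 15 − 16 = -1; ΔZ = 5 − 5 = +0.
A drops by 1 with Z unchanged — a neutron was emitted.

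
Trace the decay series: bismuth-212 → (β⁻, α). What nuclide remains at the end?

Pb-208

Start: (A, Z) = (212, 83).
After β⁻: (212, 84).
After α: (208, 82).
Z = 82 is lead.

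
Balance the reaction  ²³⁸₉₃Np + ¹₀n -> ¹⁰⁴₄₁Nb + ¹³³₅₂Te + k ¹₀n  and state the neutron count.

2

Conserve mass number: 239 = 104 + 133 + k, so k = 239 − 237 = 2.
Check atomic number: 93 = 41 + 52 + 0 = 93. ✓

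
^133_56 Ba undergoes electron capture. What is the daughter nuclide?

Cs-133

Electron capture: mass number changes by +0, atomic number by -1.
A: 133 = 133; Z: 56 − 1 = 55.
Z = 55 is caesium, so the daughter is ^133_55 Cs.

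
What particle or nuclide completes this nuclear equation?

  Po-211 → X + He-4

Conserve mass number: 211 = A + 4, so A = 207.
Conserve atomic number: 84 = Z + 2, so Z = 82.
Z = 82 is lead, so the species is Pb-207.

Pb-207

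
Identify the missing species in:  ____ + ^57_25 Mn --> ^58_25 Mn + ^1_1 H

deuteron

Conserve mass number: A + 57 = 58 + 1, so A = 2.
Conserve atomic number: Z + 25 = 25 + 1, so Z = 1.
A = 2 and Z = 1 is ^2_1 H — a deuteron.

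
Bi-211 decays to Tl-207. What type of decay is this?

ΔA = 207 − 211 = -4; ΔZ = 81 − 83 = -2.
A drops by 4 and Z drops by 2 — the signature of alpha emission.

alpha decay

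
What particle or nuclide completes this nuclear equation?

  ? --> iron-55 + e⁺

Co-55

Conserve mass number: A = 55 + 0, so A = 55.
Conserve atomic number: Z = 26 + 1, so Z = 27.
Z = 27 is cobalt, so the species is cobalt-55.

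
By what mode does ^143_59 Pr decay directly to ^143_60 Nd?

ΔA = 143 − 143 = 0; ΔZ = 60 − 59 = +1.
A is unchanged and Z rises by 1 — a neutron has become a proton (β⁻ decay).

beta-minus decay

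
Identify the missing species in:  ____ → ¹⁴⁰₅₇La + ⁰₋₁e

Ba-140

Conserve mass number: A = 140 + 0, so A = 140.
Conserve atomic number: Z = 57 − 1, so Z = 56.
Z = 56 is barium, so the species is ¹⁴⁰₅₆Ba.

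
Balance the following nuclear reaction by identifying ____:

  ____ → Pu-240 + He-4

Conserve mass number: A = 240 + 4, so A = 244.
Conserve atomic number: Z = 94 + 2, so Z = 96.
Z = 96 is curium, so the species is Cm-244.

Cm-244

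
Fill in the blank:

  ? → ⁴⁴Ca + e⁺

Conserve mass number: A = 44 + 0, so A = 44.
Conserve atomic number: Z = 20 + 1, so Z = 21.
Z = 21 is scandium, so the species is ⁴⁴Sc.

Sc-44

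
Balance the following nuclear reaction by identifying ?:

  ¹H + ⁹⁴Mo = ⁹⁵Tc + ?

Conserve mass number: 1 + 94 = 95 + A, so A = 0.
Conserve atomic number: 1 + 42 = 43 + Z, so Z = 0.
A = 0 and Z = 0 is γ — a gamma ray.

gamma ray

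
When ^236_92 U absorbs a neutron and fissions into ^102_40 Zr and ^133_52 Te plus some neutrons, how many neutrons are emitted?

2

Conserve mass number: 237 = 102 + 133 + k, so k = 237 − 235 = 2.
Check atomic number: 92 = 40 + 52 + 0 = 92. ✓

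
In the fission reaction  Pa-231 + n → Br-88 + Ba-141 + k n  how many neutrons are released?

3

Conserve mass number: 232 = 88 + 141 + k, so k = 232 − 229 = 3.
Check atomic number: 91 = 35 + 56 + 0 = 91. ✓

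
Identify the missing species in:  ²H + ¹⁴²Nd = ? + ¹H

Nd-143

Conserve mass number: 2 + 142 = A + 1, so A = 143.
Conserve atomic number: 1 + 60 = Z + 1, so Z = 60.
Z = 60 is neodymium, so the species is ¹⁴³Nd.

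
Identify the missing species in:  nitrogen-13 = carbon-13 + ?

positron

Conserve mass number: 13 = 13 + A, so A = 0.
Conserve atomic number: 7 = 6 + Z, so Z = 1.
A = 0 and Z = 1 is e⁺ — a positron.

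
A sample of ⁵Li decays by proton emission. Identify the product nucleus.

Proton emission: mass number changes by -1, atomic number by -1.
A: 5 − 1 = 4; Z: 3 − 1 = 2.
Z = 2 is helium, so the daughter is ⁴He.

He-4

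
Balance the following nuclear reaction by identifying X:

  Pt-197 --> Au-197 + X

beta-minus particle

Conserve mass number: 197 = 197 + A, so A = 0.
Conserve atomic number: 78 = 79 + Z, so Z = -1.
A = 0 and Z = -1 is e⁻ — a beta-minus particle.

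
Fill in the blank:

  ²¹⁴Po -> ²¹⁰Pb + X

alpha particle

Conserve mass number: 214 = 210 + A, so A = 4.
Conserve atomic number: 84 = 82 + Z, so Z = 2.
A = 4 and Z = 2 is ⁴He — an alpha particle.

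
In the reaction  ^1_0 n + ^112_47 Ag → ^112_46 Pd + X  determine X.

proton

Conserve mass number: 1 + 112 = 112 + A, so A = 1.
Conserve atomic number: 0 + 47 = 46 + Z, so Z = 1.
A = 1 and Z = 1 is ^1_1 H — a proton.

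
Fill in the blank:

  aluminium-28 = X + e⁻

Si-28

Conserve mass number: 28 = A + 0, so A = 28.
Conserve atomic number: 13 = Z − 1, so Z = 14.
Z = 14 is silicon, so the species is silicon-28.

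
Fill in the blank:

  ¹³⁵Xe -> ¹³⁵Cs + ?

beta-minus particle

Conserve mass number: 135 = 135 + A, so A = 0.
Conserve atomic number: 54 = 55 + Z, so Z = -1.
A = 0 and Z = -1 is e⁻ — a beta-minus particle.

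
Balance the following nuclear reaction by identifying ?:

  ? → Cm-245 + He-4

Conserve mass number: A = 245 + 4, so A = 249.
Conserve atomic number: Z = 96 + 2, so Z = 98.
Z = 98 is californium, so the species is Cf-249.

Cf-249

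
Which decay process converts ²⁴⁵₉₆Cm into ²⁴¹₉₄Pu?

alpha decay

ΔA = 241 − 245 = -4; ΔZ = 94 − 96 = -2.
A drops by 4 and Z drops by 2 — the signature of alpha emission.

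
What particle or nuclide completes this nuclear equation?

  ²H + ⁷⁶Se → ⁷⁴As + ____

Conserve mass number: 2 + 76 = 74 + A, so A = 4.
Conserve atomic number: 1 + 34 = 33 + Z, so Z = 2.
A = 4 and Z = 2 is ⁴He — an alpha particle.

alpha particle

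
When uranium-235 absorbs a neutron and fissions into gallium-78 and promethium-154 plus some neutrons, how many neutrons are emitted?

Conserve mass number: 236 = 78 + 154 + k, so k = 236 − 232 = 4.
Check atomic number: 92 = 31 + 61 + 0 = 92. ✓

4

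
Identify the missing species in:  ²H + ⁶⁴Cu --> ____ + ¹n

Conserve mass number: 2 + 64 = A + 1, so A = 65.
Conserve atomic number: 1 + 29 = Z + 0, so Z = 30.
Z = 30 is zinc, so the species is ⁶⁵Zn.

Zn-65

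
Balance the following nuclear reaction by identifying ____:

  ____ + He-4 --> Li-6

deuteron

Conserve mass number: A + 4 = 6, so A = 2.
Conserve atomic number: Z + 2 = 3, so Z = 1.
A = 2 and Z = 1 is H-2 — a deuteron.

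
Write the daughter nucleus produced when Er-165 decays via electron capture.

Ho-165

Electron capture: mass number changes by +0, atomic number by -1.
A: 165 = 165; Z: 68 − 1 = 67.
Z = 67 is holmium, so the daughter is Ho-165.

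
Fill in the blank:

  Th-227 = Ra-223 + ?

Conserve mass number: 227 = 223 + A, so A = 4.
Conserve atomic number: 90 = 88 + Z, so Z = 2.
A = 4 and Z = 2 is He-4 — an alpha particle.

alpha particle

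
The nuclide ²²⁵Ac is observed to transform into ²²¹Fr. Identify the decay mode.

alpha decay

ΔA = 221 − 225 = -4; ΔZ = 87 − 89 = -2.
A drops by 4 and Z drops by 2 — the signature of alpha emission.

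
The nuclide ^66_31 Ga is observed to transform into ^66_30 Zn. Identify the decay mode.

ΔA = 66 − 66 = 0; ΔZ = 30 − 31 = -1.
A is unchanged and Z drops by 1 — a proton has become a neutron (β⁺ emission or electron capture).

beta-plus decay or electron capture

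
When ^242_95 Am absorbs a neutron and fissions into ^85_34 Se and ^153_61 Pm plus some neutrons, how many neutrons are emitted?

Conserve mass number: 243 = 85 + 153 + k, so k = 243 − 238 = 5.
Check atomic number: 95 = 34 + 61 + 0 = 95. ✓

5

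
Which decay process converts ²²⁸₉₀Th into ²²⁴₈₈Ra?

alpha decay

ΔA = 224 − 228 = -4; ΔZ = 88 − 90 = -2.
A drops by 4 and Z drops by 2 — the signature of alpha emission.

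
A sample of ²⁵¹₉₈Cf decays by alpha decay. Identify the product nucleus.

Alpha decay: mass number changes by -4, atomic number by -2.
A: 251 − 4 = 247; Z: 98 − 2 = 96.
Z = 96 is curium, so the daughter is ²⁴⁷₉₆Cm.

Cm-247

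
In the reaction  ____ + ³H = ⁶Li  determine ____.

Conserve mass number: A + 3 = 6, so A = 3.
Conserve atomic number: Z + 1 = 3, so Z = 2.
Z = 2 is helium, so the species is ³He.

He-3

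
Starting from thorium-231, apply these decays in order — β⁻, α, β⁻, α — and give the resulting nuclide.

Start: (A, Z) = (231, 90).
After β⁻: (231, 91).
After α: (227, 89).
After β⁻: (227, 90).
After α: (223, 88).
Z = 88 is radium.

Ra-223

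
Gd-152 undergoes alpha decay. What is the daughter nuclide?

Sm-148

Alpha decay: mass number changes by -4, atomic number by -2.
A: 152 − 4 = 148; Z: 64 − 2 = 62.
Z = 62 is samarium, so the daughter is Sm-148.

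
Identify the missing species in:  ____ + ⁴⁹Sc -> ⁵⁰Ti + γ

proton

Conserve mass number: A + 49 = 50 + 0, so A = 1.
Conserve atomic number: Z + 21 = 22 + 0, so Z = 1.
A = 1 and Z = 1 is ¹H — a proton.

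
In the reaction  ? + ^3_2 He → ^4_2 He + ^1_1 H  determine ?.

Conserve mass number: A + 3 = 4 + 1, so A = 2.
Conserve atomic number: Z + 2 = 2 + 1, so Z = 1.
A = 2 and Z = 1 is ^2_1 H — a deuteron.

deuteron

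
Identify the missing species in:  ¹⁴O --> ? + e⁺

N-14

Conserve mass number: 14 = A + 0, so A = 14.
Conserve atomic number: 8 = Z + 1, so Z = 7.
Z = 7 is nitrogen, so the species is ¹⁴N.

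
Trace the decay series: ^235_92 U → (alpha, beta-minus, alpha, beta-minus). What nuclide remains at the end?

Start: (A, Z) = (235, 92).
After α: (231, 90).
After β⁻: (231, 91).
After α: (227, 89).
After β⁻: (227, 90).
Z = 90 is thorium.

Th-227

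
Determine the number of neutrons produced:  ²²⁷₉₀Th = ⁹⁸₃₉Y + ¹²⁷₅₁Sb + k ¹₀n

Conserve mass number: 227 = 98 + 127 + k, so k = 227 − 225 = 2.
Check atomic number: 90 = 39 + 51 + 0 = 90. ✓

2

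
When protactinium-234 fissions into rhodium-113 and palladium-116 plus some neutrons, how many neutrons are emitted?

Conserve mass number: 234 = 113 + 116 + k, so k = 234 − 229 = 5.
Check atomic number: 91 = 45 + 46 + 0 = 91. ✓

5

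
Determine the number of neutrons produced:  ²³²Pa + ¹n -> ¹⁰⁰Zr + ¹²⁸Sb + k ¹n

Conserve mass number: 233 = 100 + 128 + k, so k = 233 − 228 = 5.
Check atomic number: 91 = 40 + 51 + 0 = 91. ✓

5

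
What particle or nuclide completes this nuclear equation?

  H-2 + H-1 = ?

He-3

Conserve mass number: 2 + 1 = A, so A = 3.
Conserve atomic number: 1 + 1 = Z, so Z = 2.
Z = 2 is helium, so the species is He-3.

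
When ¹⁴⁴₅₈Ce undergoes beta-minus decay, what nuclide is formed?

Pr-144

Beta-minus decay: mass number changes by +0, atomic number by +1.
A: 144 = 144; Z: 58 + 1 = 59.
Z = 59 is praseodymium, so the daughter is ¹⁴⁴₅₉Pr.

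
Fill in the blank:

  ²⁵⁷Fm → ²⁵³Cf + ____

alpha particle

Conserve mass number: 257 = 253 + A, so A = 4.
Conserve atomic number: 100 = 98 + Z, so Z = 2.
A = 4 and Z = 2 is ⁴He — an alpha particle.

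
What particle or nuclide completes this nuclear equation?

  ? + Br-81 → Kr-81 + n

proton

Conserve mass number: A + 81 = 81 + 1, so A = 1.
Conserve atomic number: Z + 35 = 36 + 0, so Z = 1.
A = 1 and Z = 1 is H-1 — a proton.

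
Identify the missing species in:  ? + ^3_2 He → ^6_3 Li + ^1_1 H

alpha particle

Conserve mass number: A + 3 = 6 + 1, so A = 4.
Conserve atomic number: Z + 2 = 3 + 1, so Z = 2.
A = 4 and Z = 2 is ^4_2 He — an alpha particle.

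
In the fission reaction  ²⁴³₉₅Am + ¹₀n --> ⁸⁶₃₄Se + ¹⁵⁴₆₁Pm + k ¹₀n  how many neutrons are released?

4

Conserve mass number: 244 = 86 + 154 + k, so k = 244 − 240 = 4.
Check atomic number: 95 = 34 + 61 + 0 = 95. ✓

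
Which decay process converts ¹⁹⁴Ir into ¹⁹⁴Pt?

ΔA = 194 − 194 = 0; ΔZ = 78 − 77 = +1.
A is unchanged and Z rises by 1 — a neutron has become a proton (β⁻ decay).

beta-minus decay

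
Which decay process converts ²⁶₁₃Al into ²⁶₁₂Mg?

beta-plus decay or electron capture

ΔA = 26 − 26 = 0; ΔZ = 12 − 13 = -1.
A is unchanged and Z drops by 1 — a proton has become a neutron (β⁺ emission or electron capture).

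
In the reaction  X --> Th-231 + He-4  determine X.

U-235

Conserve mass number: A = 231 + 4, so A = 235.
Conserve atomic number: Z = 90 + 2, so Z = 92.
Z = 92 is uranium, so the species is U-235.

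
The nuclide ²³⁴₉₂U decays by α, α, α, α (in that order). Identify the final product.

Po-218

Start: (A, Z) = (234, 92).
After α: (230, 90).
After α: (226, 88).
After α: (222, 86).
After α: (218, 84).
Z = 84 is polonium.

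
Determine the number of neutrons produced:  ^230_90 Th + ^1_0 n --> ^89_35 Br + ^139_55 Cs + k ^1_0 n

3

Conserve mass number: 231 = 89 + 139 + k, so k = 231 − 228 = 3.
Check atomic number: 90 = 35 + 55 + 0 = 90. ✓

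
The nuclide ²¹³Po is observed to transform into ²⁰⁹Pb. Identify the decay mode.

alpha decay

ΔA = 209 − 213 = -4; ΔZ = 82 − 84 = -2.
A drops by 4 and Z drops by 2 — the signature of alpha emission.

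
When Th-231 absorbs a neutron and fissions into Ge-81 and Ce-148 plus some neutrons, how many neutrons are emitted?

3

Conserve mass number: 232 = 81 + 148 + k, so k = 232 − 229 = 3.
Check atomic number: 90 = 32 + 58 + 0 = 90. ✓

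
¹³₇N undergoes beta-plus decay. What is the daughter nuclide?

C-13

Beta-plus decay: mass number changes by +0, atomic number by -1.
A: 13 = 13; Z: 7 − 1 = 6.
Z = 6 is carbon, so the daughter is ¹³₆C.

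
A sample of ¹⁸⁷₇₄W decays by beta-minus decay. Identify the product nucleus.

Beta-minus decay: mass number changes by +0, atomic number by +1.
A: 187 = 187; Z: 74 + 1 = 75.
Z = 75 is rhenium, so the daughter is ¹⁸⁷₇₅Re.

Re-187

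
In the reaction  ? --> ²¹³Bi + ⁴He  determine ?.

At-217

Conserve mass number: A = 213 + 4, so A = 217.
Conserve atomic number: Z = 83 + 2, so Z = 85.
Z = 85 is astatine, so the species is ²¹⁷At.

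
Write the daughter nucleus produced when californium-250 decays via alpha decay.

Alpha decay: mass number changes by -4, atomic number by -2.
A: 250 − 4 = 246; Z: 98 − 2 = 96.
Z = 96 is curium, so the daughter is curium-246.

Cm-246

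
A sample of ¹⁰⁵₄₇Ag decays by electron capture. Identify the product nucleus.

Pd-105

Electron capture: mass number changes by +0, atomic number by -1.
A: 105 = 105; Z: 47 − 1 = 46.
Z = 46 is palladium, so the daughter is ¹⁰⁵₄₆Pd.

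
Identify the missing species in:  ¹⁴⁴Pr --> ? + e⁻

Nd-144

Conserve mass number: 144 = A + 0, so A = 144.
Conserve atomic number: 59 = Z − 1, so Z = 60.
Z = 60 is neodymium, so the species is ¹⁴⁴Nd.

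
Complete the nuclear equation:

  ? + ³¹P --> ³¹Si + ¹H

Conserve mass number: A + 31 = 31 + 1, so A = 1.
Conserve atomic number: Z + 15 = 14 + 1, so Z = 0.
A = 1 and Z = 0 is ¹n — a neutron.

neutron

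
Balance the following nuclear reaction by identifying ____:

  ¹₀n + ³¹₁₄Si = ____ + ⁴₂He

Mg-28

Conserve mass number: 1 + 31 = A + 4, so A = 28.
Conserve atomic number: 0 + 14 = Z + 2, so Z = 12.
Z = 12 is magnesium, so the species is ²⁸₁₂Mg.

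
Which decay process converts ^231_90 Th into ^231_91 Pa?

ΔA = 231 − 231 = 0; ΔZ = 91 − 90 = +1.
A is unchanged and Z rises by 1 — a neutron has become a proton (β⁻ decay).

beta-minus decay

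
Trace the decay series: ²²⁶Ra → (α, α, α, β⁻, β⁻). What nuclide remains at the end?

Start: (A, Z) = (226, 88).
After α: (222, 86).
After α: (218, 84).
After α: (214, 82).
After β⁻: (214, 83).
After β⁻: (214, 84).
Z = 84 is polonium.

Po-214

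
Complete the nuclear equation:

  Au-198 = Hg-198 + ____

Conserve mass number: 198 = 198 + A, so A = 0.
Conserve atomic number: 79 = 80 + Z, so Z = -1.
A = 0 and Z = -1 is e⁻ — a beta-minus particle.

beta-minus particle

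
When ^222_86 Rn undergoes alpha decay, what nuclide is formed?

Alpha decay: mass number changes by -4, atomic number by -2.
A: 222 − 4 = 218; Z: 86 − 2 = 84.
Z = 84 is polonium, so the daughter is ^218_84 Po.

Po-218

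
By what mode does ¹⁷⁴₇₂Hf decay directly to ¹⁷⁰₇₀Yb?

ΔA = 170 − 174 = -4; ΔZ = 70 − 72 = -2.
A drops by 4 and Z drops by 2 — the signature of alpha emission.

alpha decay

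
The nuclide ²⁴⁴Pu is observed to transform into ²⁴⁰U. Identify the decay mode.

alpha decay

ΔA = 240 − 244 = -4; ΔZ = 92 − 94 = -2.
A drops by 4 and Z drops by 2 — the signature of alpha emission.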